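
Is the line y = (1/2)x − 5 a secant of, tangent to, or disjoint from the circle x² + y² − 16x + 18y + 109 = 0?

disjoint

Centre (8, −9), r² = 36. Distance² from centre to line = (16)²/5 = 256/5.
Since d² > r², the line lies outside the circle.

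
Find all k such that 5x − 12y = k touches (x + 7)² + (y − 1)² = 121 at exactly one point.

Tangency holds when the distance from the centre (−7, 1) to the line equals the radius 11:
|5·(−7) − 12·1 − k| / √169 = 11
|k − (−47)| = 11·13, so k = 96 or k = −190.

k = −190 or k = 96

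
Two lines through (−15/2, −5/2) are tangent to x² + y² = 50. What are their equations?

7x − y = −50 and x + y = −10

A line y − (−5/2) = m(x − (−15/2)) is tangent when its distance from (0, 0) is 5√2:
(15/2m − (5/2))² = 50(m² + 1)
m² − 6m − 7 = 0, so m = 7 or m = −1.
With m = 7: 7x − y = −50. With m = −1: x + y = −10.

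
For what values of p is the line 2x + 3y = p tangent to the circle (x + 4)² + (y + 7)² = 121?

The line touches the circle iff its distance from (−4, −7) is 11:
|2·(−4) + 3·(−7) − p| / √13 = 11
|p − (−29)| = 11√13.

p = −29 ± 11√13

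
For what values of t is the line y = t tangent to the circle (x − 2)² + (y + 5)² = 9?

The line touches the circle iff its distance from (2, −5) is 3:
|0·2 + 1·(−5) − t| / √1 = 3
|t − (−5)| = 3, so t = −2 or t = −8.

t = −8 or t = −2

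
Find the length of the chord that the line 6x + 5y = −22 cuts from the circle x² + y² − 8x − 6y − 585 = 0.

6√61

Substitute y = (−22 − 6x)/5:
61x² + 244x − 13481 = 0  ⟹  x² + 4x − 221 = 0
x = 13 or x = −17, giving (13, −20) and (−17, 16).
|(13, −20) − (−17, 16)| = √((30)² + (−36)²) = 6√61.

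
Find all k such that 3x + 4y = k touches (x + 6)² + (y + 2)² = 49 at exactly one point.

Tangency holds when the distance from the centre (−6, −2) to the line equals the radius 7:
|3·(−6) + 4·(−2) − k| / √25 = 7
|k − (−26)| = 7·5, so k = 9 or k = −61.

k = −61 or k = 9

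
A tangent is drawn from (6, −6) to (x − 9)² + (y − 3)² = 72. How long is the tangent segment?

With centre O = (9, 3), |OP|² = 90 and r² = 72.
The tangent meets the radius at right angles, so tangent² = |PO|² − r² = 90 − 72 = 18.

3√2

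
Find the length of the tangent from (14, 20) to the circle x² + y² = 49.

√547

The centre is (0, 0) and r = 7. The square of the distance from P to the centre is 196 + 400 = 596.
Power of the point: PT² = |PO|² − r² = 547, so PT = √547.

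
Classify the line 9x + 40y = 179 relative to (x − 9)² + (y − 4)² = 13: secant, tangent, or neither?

secant

d² = (9·9 + 40·4 − (179))²/1681 = 3844/1681; r² = 13.
Since d² < r², the line cuts the circle twice.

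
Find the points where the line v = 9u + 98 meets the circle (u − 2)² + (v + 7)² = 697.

(−14, −28) and (−9, 17)

From the line, v = 9u + 98. Substituting:
82u² + 1886u + 10332 = 0  ⟹  u² + 23u + 126 = 0
u = −9 or u = −14, giving (−9, 17) and (−14, −28).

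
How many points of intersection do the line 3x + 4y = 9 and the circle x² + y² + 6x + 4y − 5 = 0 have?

d² = (3·(−3) + 4·(−2) − (9))²/25 = 676/25; r² = 18.
Since d² > r², the line lies outside the circle.

0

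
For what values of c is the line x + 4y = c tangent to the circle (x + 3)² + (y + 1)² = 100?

c = −7 ± 10√17

The line touches the circle iff its distance from (−3, −1) is 10:
|1·(−3) + 4·(−1) − c| / √17 = 10
|c − (−7)| = 10√17.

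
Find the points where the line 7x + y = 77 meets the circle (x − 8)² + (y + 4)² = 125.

(10, 7) and (13, −14)

From the line, y = −7x + 77. Substituting:
50x² − 1150x + 6500 = 0  ⟹  x² − 23x + 130 = 0
x = 13 or x = 10, giving (13, −14) and (10, 7).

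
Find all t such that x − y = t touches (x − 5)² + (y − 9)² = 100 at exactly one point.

t = −4 ± 10√2

The line touches the circle iff its distance from (5, 9) is 10:
|1·5 − 1·9 − t| / √2 = 10
|t − (−4)| = 10√2.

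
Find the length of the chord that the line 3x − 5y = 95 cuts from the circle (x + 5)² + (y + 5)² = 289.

3√34

From the line, y = (−95 + 3x)/5. Substituting:
34x² − 170x − 1700 = 0  ⟹  x² − 5x − 50 = 0
x = 10 or x = −5, giving (10, −13) and (−5, −22).
Chord length = distance between (10, −13) and (−5, −22) = √306 = 3√34.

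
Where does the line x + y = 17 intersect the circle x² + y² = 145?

(8, 9) and (9, 8)

Express y = −x + 17 and substitute into the circle:
2x² − 34x + 144 = 0  ⟹  x² − 17x + 72 = 0
x = 9 or x = 8, giving (9, 8) and (8, 9).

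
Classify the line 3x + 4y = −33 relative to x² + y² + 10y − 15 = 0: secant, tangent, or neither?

Centre (0, −5), r² = 40. Distance² from centre to line = (13)²/25 = 169/25.
Since d² < r², the line cuts the circle twice.

secant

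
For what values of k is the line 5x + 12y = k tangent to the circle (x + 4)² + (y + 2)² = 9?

Tangency holds when the distance from the centre (−4, −2) to the line equals the radius 3:
|5·(−4) + 12·(−2) − k| / √169 = 3
|k − (−44)| = 3·13, so k = −5 or k = −83.

k = −83 or k = −5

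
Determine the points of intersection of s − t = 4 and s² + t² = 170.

Express t = s − 4 and substitute into the circle:
2s² − 8s − 154 = 0  ⟹  s² − 4s − 77 = 0
s = 11 or s = −7, giving (11, 7) and (−7, −11).

(−7, −11) and (11, 7)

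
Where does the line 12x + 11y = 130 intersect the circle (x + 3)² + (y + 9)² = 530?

(−2, 14) and (20, −10)

Substitute y = (130 − 12x)/11:
265x² − 4770x − 10600 = 0  ⟹  x² − 18x − 40 = 0
x = 20 or x = −2, giving (20, −10) and (−2, 14).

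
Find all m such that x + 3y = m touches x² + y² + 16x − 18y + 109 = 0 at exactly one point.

For a tangent, require d(centre, line) = r = 6.
|1·(−8) + 3·9 − m| / √10 = 6
|m − (19)| = 6√10.

m = 19 ± 6√10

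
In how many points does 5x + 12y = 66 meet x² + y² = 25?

Substituting the line into the circle gives 169x² − 660x + 756 = 0.
Discriminant = (−660)² − 4·169·(756) = −75456 < 0.
No real roots: the line does not meet the circle.

0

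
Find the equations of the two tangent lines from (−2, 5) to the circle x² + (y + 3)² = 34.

Write the tangent as mx − y + (5 − m·(−2)) = 0 and set its distance from the centre to √34:
(2m − (−8))² = 34(m² + 1)
15m² − 16m − 15 = 0, so m = 5/3 or m = −3/5.
Through (−2, 5) these give 5x − 3y = −25 and 3x + 5y = 19.

5x − 3y = −25 and 3x + 5y = 19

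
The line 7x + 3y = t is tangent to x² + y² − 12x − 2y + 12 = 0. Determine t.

Tangency holds when the distance from the centre (6, 1) to the line equals the radius 5:
|7·6 + 3·1 − t| / √58 = 5
|t − (45)| = 5√58.

t = 45 ± 5√58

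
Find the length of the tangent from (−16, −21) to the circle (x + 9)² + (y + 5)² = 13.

2√73

The centre is (−9, −5) and r = √13. The square of the distance from P to the centre is 49 + 256 = 305.
Power of the point: PT² = |PO|² − r² = 292, so PT = 2√73.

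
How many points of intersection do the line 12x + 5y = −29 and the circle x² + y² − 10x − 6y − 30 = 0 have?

1

Substituting the line into the circle gives 169x² + 806x + 961 = 0.
Δ = 649636 − 649636 = 0.
A repeated root: the line is tangent.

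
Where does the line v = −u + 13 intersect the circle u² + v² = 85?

From the line, v = −u + 13. Substituting:
2u² − 26u + 84 = 0  ⟹  u² − 13u + 42 = 0
u = 7 or u = 6, giving (7, 6) and (6, 7).

(6, 7) and (7, 6)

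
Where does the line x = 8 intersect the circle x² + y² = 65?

(8, −1) and (8, 1)

The line gives x = 8. Substituting into the circle:
y² − 1 = 0
y = 1 or y = −1, giving (8, 1) and (8, −1).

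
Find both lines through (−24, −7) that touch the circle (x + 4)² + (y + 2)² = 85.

Write the tangent as mx − y + (−7 − m·(−24)) = 0 and set its distance from the centre to √85:
[m·(20) − (5)]² = 85(m² + 1)
63m² − 40m − 12 = 0, so m = −2/9 or m = 6/7.
Through (−24, −7) these give 2x + 9y = −111 and 6x − 7y = −95.

2x + 9y = −111 and 6x − 7y = −95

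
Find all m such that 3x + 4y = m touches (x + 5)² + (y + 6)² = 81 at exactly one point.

m = −84 or m = 6

The line touches the circle iff its distance from (−5, −6) is 9:
|3·(−5) + 4·(−6) − m| / √25 = 9
|m − (−39)| = 9·5, so m = 6 or m = −84.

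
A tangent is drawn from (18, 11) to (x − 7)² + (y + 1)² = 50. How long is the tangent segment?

√215

Centre (7, −1), r² = 50. |PO|² = (11)² + (12)² = 265.
The tangent meets the radius at right angles, so tangent² = |PO|² − r² = 265 − 50 = 215.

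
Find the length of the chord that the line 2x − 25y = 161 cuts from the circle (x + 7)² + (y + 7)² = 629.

From the line, y = (−161 + 2x)/25. Substituting:
629x² + 8806x − 362304 = 0  ⟹  x² + 14x − 576 = 0
x = 18 or x = −32, giving (18, −5) and (−32, −9).
Chord length = distance between (18, −5) and (−32, −9) = √2516 = 2√629.

2√629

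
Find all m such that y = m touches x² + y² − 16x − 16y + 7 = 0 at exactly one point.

Tangency holds when the distance from the centre (8, 8) to the line equals the radius 11:
|0·8 + 1·8 − m| / √1 = 11
|m − (8)| = 11, so m = 19 or m = −3.

m = −3 or m = 19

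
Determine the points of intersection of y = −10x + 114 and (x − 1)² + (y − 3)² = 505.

Substitute y = −10x + 114:
101x² − 2222x + 11817 = 0  ⟹  x² − 22x + 117 = 0
x = 13 or x = 9, giving (13, −16) and (9, 24).

(9, 24) and (13, −16)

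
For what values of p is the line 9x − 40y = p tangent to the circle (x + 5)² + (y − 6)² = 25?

p = −490 or p = −80

Tangency holds when the distance from the centre (−5, 6) to the line equals the radius 5:
|9·(−5) − 40·6 − p| / √1681 = 5
|p − (−285)| = 5·41, so p = −80 or p = −490.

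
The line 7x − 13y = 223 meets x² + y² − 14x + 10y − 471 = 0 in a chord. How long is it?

Express y = (−223 + 7x)/13 and substitute into the circle:
218x² − 4578x − 58860 = 0  ⟹  x² − 21x − 270 = 0
x = 30 or x = −9, giving (30, −1) and (−9, −22).
|(30, −1) − (−9, −22)| = √((39)² + (21)²) = 3√218.

3√218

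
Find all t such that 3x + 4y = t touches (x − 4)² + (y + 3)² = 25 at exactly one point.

t = −25 or t = 25

For a tangent, require d(centre, line) = r = 5.
|3·4 + 4·(−3) − t| / √25 = 5
|t| = 5·5, so t = 25 or t = −25.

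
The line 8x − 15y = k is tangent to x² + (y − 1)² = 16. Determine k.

k = −83 or k = 53

Tangency holds when the distance from the centre (0, 1) to the line equals the radius 4:
|8·0 − 15·1 − k| / √289 = 4
|k − (−15)| = 4·17, so k = 53 or k = −83.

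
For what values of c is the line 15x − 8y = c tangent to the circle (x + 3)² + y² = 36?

c = −147 or c = 57

For a tangent, require d(centre, line) = r = 6.
|15·(−3) − 8·0 − c| / √289 = 6
|c − (−45)| = 6·17, so c = 57 or c = −147.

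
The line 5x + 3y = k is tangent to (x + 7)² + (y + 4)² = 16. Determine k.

k = −47 ± 4√34

The line touches the circle iff its distance from (−7, −4) is 4:
|5·(−7) + 3·(−4) − k| / √34 = 4
|k − (−47)| = 4√34.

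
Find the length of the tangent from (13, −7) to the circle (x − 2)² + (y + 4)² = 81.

7

The centre is (2, −4) and r = 9. The square of the distance from P to the centre is 121 + 9 = 130.
The tangent meets the radius at right angles, so tangent² = |PO|² − r² = 130 − 81 = 49.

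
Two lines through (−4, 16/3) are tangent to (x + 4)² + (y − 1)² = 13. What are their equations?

2x + 3y = 8 and 2x − 3y = −24

Let a tangent through (−4, 16/3) have slope m. Its distance from (−4, 1) must equal √13:
[m·(0) − (−13/3)]² = 13(m² + 1)
9m² − 4 = 0, so m = −2/3 or m = 2/3.
Through (−4, 16/3) these give 2x + 3y = 8 and 2x − 3y = −24.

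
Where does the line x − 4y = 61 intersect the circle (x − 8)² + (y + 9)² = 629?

(−15, −19) and (33, −7)

Express y = (−61 + x)/4 and substitute into the circle:
17x² − 306x − 8415 = 0  ⟹  x² − 18x − 495 = 0
x = 33 or x = −15, giving (33, −7) and (−15, −19).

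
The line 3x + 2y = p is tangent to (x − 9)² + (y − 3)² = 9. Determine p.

p = 33 ± 3√13

For a tangent, require d(centre, line) = r = 3.
|3·9 + 2·3 − p| / √13 = 3
|p − (33)| = 3√13.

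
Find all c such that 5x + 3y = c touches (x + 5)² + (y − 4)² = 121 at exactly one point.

c = −13 ± 11√34

For a tangent, require d(centre, line) = r = 11.
|5·(−5) + 3·4 − c| / √34 = 11
|c − (−13)| = 11√34.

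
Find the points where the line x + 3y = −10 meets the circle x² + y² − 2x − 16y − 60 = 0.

Express y = (−10 − x)/3 and substitute into the circle:
10x² + 50x + 40 = 0  ⟹  x² + 5x + 4 = 0
x = −1 or x = −4, giving (−1, −3) and (−4, −2).

(−4, −2) and (−1, −3)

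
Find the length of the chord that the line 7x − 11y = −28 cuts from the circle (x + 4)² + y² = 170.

Substitute y = (28 + 7x)/11:
170x² + 1360x − 17850 = 0  ⟹  x² + 8x − 105 = 0
x = 7 or x = −15, giving (7, 7) and (−15, −7).
Chord length = distance between (7, 7) and (−15, −7) = √680 = 2√170.

2√170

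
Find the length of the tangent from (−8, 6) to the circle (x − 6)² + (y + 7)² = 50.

3√35

With centre O = (6, −7), |OP|² = 365 and r² = 50.
Power of the point: PT² = |PO|² − r² = 315, so PT = 3√35.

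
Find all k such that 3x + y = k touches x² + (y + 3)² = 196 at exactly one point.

k = −3 ± 14√10

Tangency holds when the distance from the centre (0, −3) to the line equals the radius 14:
|3·0 + 1·(−3) − k| / √10 = 14
|k − (−3)| = 14√10.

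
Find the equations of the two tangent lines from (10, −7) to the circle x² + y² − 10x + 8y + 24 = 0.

4x + y = 33 and x − 4y = 38

Let a tangent through (10, −7) have slope m. Its distance from (5, −4) must equal √17:
(−5m − (3))² = 17(m² + 1)
4m² + 15m − 4 = 0, so m = −4 or m = 1/4.
Through (10, −7) these give 4x + y = 33 and x − 4y = 38.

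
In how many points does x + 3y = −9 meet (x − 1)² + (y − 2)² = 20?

Centre (1, 2), r² = 20. Distance² from centre to line = (16)²/10 = 128/5.
Since d² > r², the line lies outside the circle.

0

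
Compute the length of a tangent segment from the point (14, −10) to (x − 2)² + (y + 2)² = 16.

8√3

The centre is (2, −2) and r = 4. The square of the distance from P to the centre is 144 + 64 = 208.
By the tangent–radius right angle, tangent length = √(|PO|² − r²) = √192 = 8√3.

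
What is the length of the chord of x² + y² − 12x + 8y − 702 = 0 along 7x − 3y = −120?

Centre (6, −4), r² = 754. Perpendicular distance d from centre to line = |174| / √58 = 174/√58.
Chord = 2√(r² − d²) = 2·√(232) = 4√58.

4√58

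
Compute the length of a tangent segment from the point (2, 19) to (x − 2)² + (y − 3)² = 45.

The centre is (2, 3) and r = 3√5. The square of the distance from P to the centre is 0 + 256 = 256.
The tangent meets the radius at right angles, so tangent² = |PO|² − r² = 256 − 45 = 211.

√211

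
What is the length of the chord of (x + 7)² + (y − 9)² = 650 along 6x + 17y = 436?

10√13

Express y = (436 − 6x)/17 and substitute into the circle:
325x² + 650x − 93600 = 0  ⟹  x² + 2x − 288 = 0
x = 16 or x = −18, giving (16, 20) and (−18, 32).
Chord length = distance between (16, 20) and (−18, 32) = √1300 = 10√13.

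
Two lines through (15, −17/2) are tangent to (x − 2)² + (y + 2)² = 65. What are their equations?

Write the tangent as mx − y + (−17/2 − m·(15)) = 0 and set its distance from the centre to √65:
[m·(−13) − (13/2)]² = 65(m² + 1)
32m² + 52m − 7 = 0, so m = −7/4 or m = 1/8.
Through (15, −17/2) these give 7x + 4y = 71 and x − 8y = 83.

7x + 4y = 71 and x − 8y = 83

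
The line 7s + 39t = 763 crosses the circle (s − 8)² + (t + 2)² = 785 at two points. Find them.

Express t = (763 − 7s)/39 and substitute into the circle:
1570s² − 36110s − 389360 = 0  ⟹  s² − 23s − 248 = 0
s = 31 or s = −8, giving (31, 14) and (−8, 21).

(−8, 21) and (31, 14)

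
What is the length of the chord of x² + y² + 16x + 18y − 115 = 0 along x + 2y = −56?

Centre (−8, −9), r² = 260. Perpendicular distance d from centre to line = |30| / √5 = 30/√5.
Half the chord is √(r² − d²) = √(80), so the full chord is 8√5.

8√5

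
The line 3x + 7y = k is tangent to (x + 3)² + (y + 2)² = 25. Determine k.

Tangency holds when the distance from the centre (−3, −2) to the line equals the radius 5:
|3·(−3) + 7·(−2) − k| / √58 = 5
|k − (−23)| = 5√58.

k = −23 ± 5√58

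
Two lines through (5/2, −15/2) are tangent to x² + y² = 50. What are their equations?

x + 7y = −50 and x − y = 10

Let a tangent through (5/2, −15/2) have slope m. Its distance from (0, 0) must equal 5√2:
[m·(−5/2) − (15/2)]² = 50(m² + 1)
7m² − 6m − 1 = 0, so m = −1/7 or m = 1.
Through (5/2, −15/2) these give x + 7y = −50 and x − y = 10.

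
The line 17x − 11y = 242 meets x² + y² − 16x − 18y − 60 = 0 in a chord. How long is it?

Centre (8, 9), r² = 205. Perpendicular distance d from centre to line = |−205| / √410 = 205/√410.
Chord = 2√(r² − d²) = 2·√(205/2) = √410.

√410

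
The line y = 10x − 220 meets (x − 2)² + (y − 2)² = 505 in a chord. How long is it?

Centre (2, 2), r² = 505. Perpendicular distance d from centre to line = |−202| / √101 = 202/√101.
Half the chord is √(r² − d²) = √(101), so the full chord is 2√101.

2√101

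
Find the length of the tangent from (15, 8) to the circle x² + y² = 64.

The centre is (0, 0) and r = 8. The square of the distance from P to the centre is 225 + 64 = 289.
By the tangent–radius right angle, tangent length = √(|PO|² − r²) = √225 = 15.

15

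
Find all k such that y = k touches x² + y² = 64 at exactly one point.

k = −8 or k = 8

The line touches the circle iff its distance from (0, 0) is 8:
|0·0 + 1·0 − k| / √1 = 8
|k| = 8, so k = 8 or k = −8.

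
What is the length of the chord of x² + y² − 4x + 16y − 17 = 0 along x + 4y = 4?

Centre (2, −8), r² = 85. Perpendicular distance d from centre to line = |−34| / √17 = 34/√17.
Half the chord is √(r² − d²) = √(17), so the full chord is 2√17.

2√17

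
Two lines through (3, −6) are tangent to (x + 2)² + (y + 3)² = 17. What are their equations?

4x + y = 6 and x − 4y = 27

Write the tangent as mx − y + (−6 − m·(3)) = 0 and set its distance from the centre to √17:
(−5m − (3))² = 17(m² + 1)
4m² + 15m − 4 = 0, so m = −4 or m = 1/4.
Through (3, −6) these give 4x + y = 6 and x − 4y = 27.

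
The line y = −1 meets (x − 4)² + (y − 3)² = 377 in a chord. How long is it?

Substitute y = −1:
x² − 8x − 345 = 0
x = 23 or x = −15, giving (23, −1) and (−15, −1).
Chord length = distance between (23, −1) and (−15, −1) = √1444 = 38.

38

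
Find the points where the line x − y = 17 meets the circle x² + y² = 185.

(4, −13) and (13, −4)

Substitute y = x − 17:
2x² − 34x + 104 = 0  ⟹  x² − 17x + 52 = 0
x = 13 or x = 4, giving (13, −4) and (4, −13).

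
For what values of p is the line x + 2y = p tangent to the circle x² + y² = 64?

p = ±8√5

The line touches the circle iff its distance from (0, 0) is 8:
|1·0 + 2·0 − p| / √5 = 8
|p| = 8√5.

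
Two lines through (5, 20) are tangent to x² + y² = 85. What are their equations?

Write the tangent as mx − y + (20 − m·(5)) = 0 and set its distance from the centre to √85:
(−5m − (−20))² = 85(m² + 1)
12m² + 40m − 63 = 0, so m = −9/2 or m = 7/6.
Through (5, 20) these give 9x + 2y = 85 and 7x − 6y = −85.

9x + 2y = 85 and 7x − 6y = −85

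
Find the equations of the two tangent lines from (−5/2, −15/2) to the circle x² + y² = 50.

A line y − (−15/2) = m(x − (−5/2)) is tangent when its distance from (0, 0) is 5√2:
[m·(5/2) − (15/2)]² = 50(m² + 1)
7m² + 6m − 1 = 0, so m = −1 or m = 1/7.
Through (−5/2, −15/2) these give x + y = −10 and x − 7y = 50.

x + y = −10 and x − 7y = 50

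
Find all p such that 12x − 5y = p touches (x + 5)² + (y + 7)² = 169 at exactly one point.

Tangency holds when the distance from the centre (−5, −7) to the line equals the radius 13:
|12·(−5) − 5·(−7) − p| / √169 = 13
|p − (−25)| = 13·13, so p = 144 or p = −194.

p = −194 or p = 144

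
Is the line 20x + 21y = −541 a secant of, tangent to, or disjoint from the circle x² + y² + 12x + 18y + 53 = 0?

tangent

d² = (20·(−6) + 21·(−9) − (−541))²/841 = 64; r² = 64.
Since d² = r², the line is tangent.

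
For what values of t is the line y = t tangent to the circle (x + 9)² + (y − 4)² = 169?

t = −9 or t = 17

The line touches the circle iff its distance from (−9, 4) is 13:
|0·(−9) + 1·4 − t| / √1 = 13
|t − (4)| = 13, so t = 17 or t = −9.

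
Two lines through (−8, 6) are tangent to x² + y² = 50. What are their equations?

7x + y = −50 and x − 7y = −50

Write the tangent as mx − y + (6 − m·(−8)) = 0 and set its distance from the centre to 5√2:
[m·(8) − (−6)]² = 50(m² + 1)
7m² + 48m − 7 = 0, so m = −7 or m = 1/7.
With m = −7: 7x + y = −50. With m = 1/7: x − 7y = −50.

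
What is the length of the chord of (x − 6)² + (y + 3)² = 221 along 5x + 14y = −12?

From the line, y = (−12 − 5x)/14. Substituting:
221x² − 2652x − 35360 = 0  ⟹  x² − 12x − 160 = 0
x = 20 or x = −8, giving (20, −8) and (−8, 2).
|(20, −8) − (−8, 2)| = √((28)² + (−10)²) = 2√221.

2√221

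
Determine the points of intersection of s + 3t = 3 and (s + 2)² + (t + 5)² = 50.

From the line, t = (3 − s)/3. Substituting:
10s² − 90 = 0  ⟹  s² − 9 = 0
s = 3 or s = −3, giving (3, 0) and (−3, 2).

(−3, 2) and (3, 0)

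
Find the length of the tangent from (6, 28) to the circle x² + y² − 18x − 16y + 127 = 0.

√391

Centre (9, 8), r² = 18. |PO|² = (−3)² + (20)² = 409.
The tangent meets the radius at right angles, so tangent² = |PO|² − r² = 409 − 18 = 391.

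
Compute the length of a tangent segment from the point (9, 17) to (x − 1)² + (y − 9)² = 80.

4√3

The centre is (1, 9) and r = 4√5. The square of the distance from P to the centre is 64 + 64 = 128.
Power of the point: PT² = |PO|² − r² = 48, so PT = 4√3.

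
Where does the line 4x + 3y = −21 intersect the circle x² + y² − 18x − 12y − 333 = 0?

(−12, 9) and (6, −15)

From the line, y = (−21 − 4x)/3. Substituting:
25x² + 150x − 1800 = 0  ⟹  x² + 6x − 72 = 0
x = 6 or x = −12, giving (6, −15) and (−12, 9).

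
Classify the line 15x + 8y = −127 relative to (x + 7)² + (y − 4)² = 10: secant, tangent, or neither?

neither

Substituting the line into the circle gives 289x² + 5666x + 27777 = 0.
Δ = 32103556 − 32110212 = −6656.
No real roots: the line does not meet the circle.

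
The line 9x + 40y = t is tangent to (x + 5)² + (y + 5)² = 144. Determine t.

The line touches the circle iff its distance from (−5, −5) is 12:
|9·(−5) + 40·(−5) − t| / √1681 = 12
|t − (−245)| = 12·41, so t = 247 or t = −737.

t = −737 or t = 247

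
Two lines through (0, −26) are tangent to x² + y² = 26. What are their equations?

A line y − (−26) = m(x − (0)) is tangent when its distance from (0, 0) is √26:
[m·(0) − (26)]² = 26(m² + 1)
m² − 25 = 0, so m = 5 or m = −5.
Through (0, −26) these give 5x − y = 26 and 5x + y = −26.

5x − y = 26 and 5x + y = −26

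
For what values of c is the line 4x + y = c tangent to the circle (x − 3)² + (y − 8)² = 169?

c = 20 ± 13√17

Tangency holds when the distance from the centre (3, 8) to the line equals the radius 13:
|4·3 + 1·8 − c| / √17 = 13
|c − (20)| = 13√17.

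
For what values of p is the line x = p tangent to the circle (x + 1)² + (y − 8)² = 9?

p = −4 or p = 2

The line touches the circle iff its distance from (−1, 8) is 3:
|1·(−1) + 0·8 − p| / √1 = 3
|p − (−1)| = 3, so p = 2 or p = −4.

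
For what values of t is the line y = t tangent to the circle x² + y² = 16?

The line touches the circle iff its distance from (0, 0) is 4:
|0·0 + 1·0 − t| / √1 = 4
|t| = 4, so t = 4 or t = −4.

t = −4 or t = 4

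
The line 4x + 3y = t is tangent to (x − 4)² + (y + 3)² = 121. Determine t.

For a tangent, require d(centre, line) = r = 11.
|4·4 + 3·(−3) − t| / √25 = 11
|t − (7)| = 11·5, so t = 62 or t = −48.

t = −48 or t = 62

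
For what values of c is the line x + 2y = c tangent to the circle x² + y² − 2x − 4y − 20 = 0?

c = 5 ± 5√5

Tangency holds when the distance from the centre (1, 2) to the line equals the radius 5:
|1·1 + 2·2 − c| / √5 = 5
|c − (5)| = 5√5.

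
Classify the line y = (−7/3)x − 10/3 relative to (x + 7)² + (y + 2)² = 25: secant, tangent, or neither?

neither

Substituting the line into the circle gives 58x² + 182x + 232 = 0.
Discriminant = (182)² − 4·58·(232) = −20700 < 0.
No real roots: the line does not meet the circle.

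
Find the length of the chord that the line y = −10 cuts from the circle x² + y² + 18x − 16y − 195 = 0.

8

Centre (−9, 8), r² = 340. Perpendicular distance d from centre to line = |18| / √1 = 18.
Chord = 2√(r² − d²) = 2·√(16) = 8.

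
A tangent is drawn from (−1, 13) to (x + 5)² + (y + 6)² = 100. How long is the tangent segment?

√277

Centre (−5, −6), r² = 100. |PO|² = (4)² + (19)² = 377.
By the tangent–radius right angle, tangent length = √(|PO|² − r²) = √277.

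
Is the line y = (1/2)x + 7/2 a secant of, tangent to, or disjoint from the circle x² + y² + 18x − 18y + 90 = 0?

disjoint

Centre (−9, 9), r² = 72. Distance² from centre to line = (−20)²/5 = 80.
Since d² > r², the line lies outside the circle.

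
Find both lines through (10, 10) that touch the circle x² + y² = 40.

A line y − (10) = m(x − (10)) is tangent when its distance from (0, 0) is 2√10:
(−10m − (−10))² = 40(m² + 1)
3m² − 10m + 3 = 0, so m = 3 or m = 1/3.
With m = 3: 3x − y = 20. With m = 1/3: x − 3y = −20.

3x − y = 20 and x − 3y = −20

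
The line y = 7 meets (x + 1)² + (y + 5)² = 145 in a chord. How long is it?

Centre (−1, −5), r² = 145. Perpendicular distance d from centre to line = |−12| / √1 = 12.
Half the chord is √(r² − d²) = √(1), so the full chord is 2.

2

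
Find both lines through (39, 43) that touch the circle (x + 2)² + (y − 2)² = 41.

A line y − (43) = m(x − (39)) is tangent when its distance from (−2, 2) is √41:
(−41m − (−41))² = 41(m² + 1)
20m² − 41m + 20 = 0, so m = 5/4 or m = 4/5.
Through (39, 43) these give 5x − 4y = 23 and 4x − 5y = −59.

5x − 4y = 23 and 4x − 5y = −59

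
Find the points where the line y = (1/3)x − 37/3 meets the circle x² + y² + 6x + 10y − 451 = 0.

From the line, y = (−37 + x)/3. Substituting:
10x² + 10x − 3800 = 0  ⟹  x² + x − 380 = 0
x = 19 or x = −20, giving (19, −6) and (−20, −19).

(−20, −19) and (19, −6)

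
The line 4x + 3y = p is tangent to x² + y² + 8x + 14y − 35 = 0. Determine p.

The line touches the circle iff its distance from (−4, −7) is 10:
|4·(−4) + 3·(−7) − p| / √25 = 10
|p − (−37)| = 10·5, so p = 13 or p = −87.

p = −87 or p = 13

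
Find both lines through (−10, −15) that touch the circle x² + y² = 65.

8x − y = −65 and 4x − 7y = 65

A line y − (−15) = m(x − (−10)) is tangent when its distance from (0, 0) is √65:
[m·(10) − (15)]² = 65(m² + 1)
7m² − 60m + 32 = 0, so m = 8 or m = 4/7.
With m = 8: 8x − y = −65. With m = 4/7: 4x − 7y = 65.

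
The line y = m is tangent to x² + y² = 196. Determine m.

m = −14 or m = 14

Tangency holds when the distance from the centre (0, 0) to the line equals the radius 14:
|0·0 + 1·0 − m| / √1 = 14
|m| = 14, so m = 14 or m = −14.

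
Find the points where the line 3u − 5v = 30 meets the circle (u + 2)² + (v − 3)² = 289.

(−10, −12) and (15, 3)

From the line, v = (−30 + 3u)/5. Substituting:
34u² − 170u − 5100 = 0  ⟹  u² − 5u − 150 = 0
u = 15 or u = −10, giving (15, 3) and (−10, −12).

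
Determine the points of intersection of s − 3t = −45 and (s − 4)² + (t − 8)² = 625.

(−21, 8) and (24, 23)

Substitute t = (45 + s)/3:
10s² − 30s − 5040 = 0  ⟹  s² − 3s − 504 = 0
s = 24 or s = −21, giving (24, 23) and (−21, 8).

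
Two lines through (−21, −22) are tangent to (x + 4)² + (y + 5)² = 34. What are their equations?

3x − 5y = 47 and 5x − 3y = −39

A line y − (−22) = m(x − (−21)) is tangent when its distance from (−4, −5) is √34:
[m·(17) − (17)]² = 34(m² + 1)
15m² − 34m + 15 = 0, so m = 3/5 or m = 5/3.
With m = 3/5: 3x − 5y = 47. With m = 5/3: 5x − 3y = −39.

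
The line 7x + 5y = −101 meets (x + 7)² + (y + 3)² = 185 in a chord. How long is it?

The distance from (−7, −3) to the line is 37/√74, and r² = 185.
Chord = 2√(r² − d²) = 2·√(333/2) = 3√74.

3√74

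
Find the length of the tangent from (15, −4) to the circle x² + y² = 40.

Centre (0, 0), r² = 40. |PO|² = (15)² + (−4)² = 241.
By the tangent–radius right angle, tangent length = √(|PO|² − r²) = √201.

√201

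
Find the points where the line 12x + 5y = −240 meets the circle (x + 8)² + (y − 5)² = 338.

(−25, 12) and (−15, −12)

From the line, y = (−240 − 12x)/5. Substituting:
169x² + 6760x + 63375 = 0  ⟹  x² + 40x + 375 = 0
x = −15 or x = −25, giving (−15, −12) and (−25, 12).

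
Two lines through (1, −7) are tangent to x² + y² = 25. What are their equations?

3x + 4y = −25 and 4x − 3y = 25

A line y − (−7) = m(x − (1)) is tangent when its distance from (0, 0) is 5:
(−1m − (7))² = 25(m² + 1)
12m² − 7m − 12 = 0, so m = −3/4 or m = 4/3.
With m = −3/4: 3x + 4y = −25. With m = 4/3: 4x − 3y = 25.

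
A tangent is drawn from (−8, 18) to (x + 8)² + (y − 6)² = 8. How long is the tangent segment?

Centre (−8, 6), r² = 8. |PO|² = (0)² + (12)² = 144.
Power of the point: PT² = |PO|² − r² = 136, so PT = 2√34.

2√34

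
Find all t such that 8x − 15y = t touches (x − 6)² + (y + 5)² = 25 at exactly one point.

Tangency holds when the distance from the centre (6, −5) to the line equals the radius 5:
|8·6 − 15·(−5) − t| / √289 = 5
|t − (123)| = 5·17, so t = 208 or t = 38.

t = 38 or t = 208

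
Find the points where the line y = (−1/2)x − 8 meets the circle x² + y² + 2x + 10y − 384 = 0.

From the line, y = (−16 − x)/2. Substituting:
5x² + 20x − 1600 = 0  ⟹  x² + 4x − 320 = 0
x = 16 or x = −20, giving (16, −16) and (−20, 2).

(−20, 2) and (16, −16)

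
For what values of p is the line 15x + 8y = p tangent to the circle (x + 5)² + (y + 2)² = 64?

The line touches the circle iff its distance from (−5, −2) is 8:
|15·(−5) + 8·(−2) − p| / √289 = 8
|p − (−91)| = 8·17, so p = 45 or p = −227.

p = −227 or p = 45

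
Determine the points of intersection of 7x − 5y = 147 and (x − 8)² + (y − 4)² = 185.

Express y = (−147 + 7x)/5 and substitute into the circle:
74x² − 2738x + 24864 = 0  ⟹  x² − 37x + 336 = 0
x = 21 or x = 16, giving (21, 0) and (16, −7).

(16, −7) and (21, 0)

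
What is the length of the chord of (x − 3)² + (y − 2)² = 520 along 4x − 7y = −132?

4√65

Express y = (132 + 4x)/7 and substitute into the circle:
65x² + 650x − 11115 = 0  ⟹  x² + 10x − 171 = 0
x = 9 or x = −19, giving (9, 24) and (−19, 8).
|(9, 24) − (−19, 8)| = √((28)² + (16)²) = 4√65.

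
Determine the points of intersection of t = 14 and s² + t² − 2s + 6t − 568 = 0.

Express t = 14 and substitute into the circle:
s² − 2s − 288 = 0
s = 18 or s = −16, giving (18, 14) and (−16, 14).

(−16, 14) and (18, 14)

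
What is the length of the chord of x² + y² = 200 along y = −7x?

Centre (0, 0), r² = 200. Perpendicular distance d from centre to line = |0| / √50 = 0/√50.
Chord = 2√(r² − d²) = 2·√(200) = 20√2.

20√2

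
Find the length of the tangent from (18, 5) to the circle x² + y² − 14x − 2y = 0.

With centre O = (7, 1), |OP|² = 137 and r² = 50.
The tangent meets the radius at right angles, so tangent² = |PO|² − r² = 137 − 50 = 87.

√87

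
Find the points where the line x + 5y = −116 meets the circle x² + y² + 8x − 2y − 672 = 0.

(−21, −19) and (4, −24)

Express y = (−116 − x)/5 and substitute into the circle:
26x² + 442x − 2184 = 0  ⟹  x² + 17x − 84 = 0
x = 4 or x = −21, giving (4, −24) and (−21, −19).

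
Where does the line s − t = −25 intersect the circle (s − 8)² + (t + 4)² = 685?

Express t = s + 25 and substitute into the circle:
2s² + 42s + 220 = 0  ⟹  s² + 21s + 110 = 0
s = −10 or s = −11, giving (−10, 15) and (−11, 14).

(−11, 14) and (−10, 15)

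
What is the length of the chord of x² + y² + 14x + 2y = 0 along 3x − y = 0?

From the line, y = 3x. Substituting:
10x² + 20x = 0  ⟹  x² + 2x = 0
x = 0 or x = −2, giving (0, 0) and (−2, −6).
|(0, 0) − (−2, −6)| = √((2)² + (6)²) = 2√10.

2√10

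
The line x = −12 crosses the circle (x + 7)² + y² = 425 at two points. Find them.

The line gives x = −12. Substituting into the circle:
y² − 400 = 0
y = 20 or y = −20, giving (−12, 20) and (−12, −20).

(−12, −20) and (−12, 20)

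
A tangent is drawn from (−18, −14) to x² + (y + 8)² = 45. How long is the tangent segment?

3√35

Centre (0, −8), r² = 45. |PO|² = (−18)² + (−6)² = 360.
The tangent meets the radius at right angles, so tangent² = |PO|² − r² = 360 − 45 = 315.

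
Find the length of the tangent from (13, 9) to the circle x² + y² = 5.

7√5

With centre O = (0, 0), |OP|² = 250 and r² = 5.
The tangent meets the radius at right angles, so tangent² = |PO|² − r² = 250 − 5 = 245.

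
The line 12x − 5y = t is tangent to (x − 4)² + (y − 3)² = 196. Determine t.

For a tangent, require d(centre, line) = r = 14.
|12·4 − 5·3 − t| / √169 = 14
|t − (33)| = 14·13, so t = 215 or t = −149.

t = −149 or t = 215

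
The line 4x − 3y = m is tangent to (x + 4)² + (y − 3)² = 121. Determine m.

The line touches the circle iff its distance from (−4, 3) is 11:
|4·(−4) − 3·3 − m| / √25 = 11
|m − (−25)| = 11·5, so m = 30 or m = −80.

m = −80 or m = 30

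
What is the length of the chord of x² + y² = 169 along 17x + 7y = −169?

13√2

From the line, y = (−169 − 17x)/7. Substituting:
338x² + 5746x + 20280 = 0  ⟹  x² + 17x + 60 = 0
x = −5 or x = −12, giving (−5, −12) and (−12, 5).
Chord length = distance between (−5, −12) and (−12, 5) = √338 = 13√2.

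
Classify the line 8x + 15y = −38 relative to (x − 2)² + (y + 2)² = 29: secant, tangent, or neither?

d² = (8·2 + 15·(−2) − (−38))²/289 = 576/289; r² = 29.
Since d² < r², the line cuts the circle twice.

secant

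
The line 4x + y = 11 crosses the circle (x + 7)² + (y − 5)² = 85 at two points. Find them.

From the line, y = −4x + 11. Substituting:
17x² − 34x = 0  ⟹  x² − 2x = 0
x = 2 or x = 0, giving (2, 3) and (0, 11).

(0, 11) and (2, 3)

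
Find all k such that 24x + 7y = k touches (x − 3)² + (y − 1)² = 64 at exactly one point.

For a tangent, require d(centre, line) = r = 8.
|24·3 + 7·1 − k| / √625 = 8
|k − (79)| = 8·25, so k = 279 or k = −121.

k = −121 or k = 279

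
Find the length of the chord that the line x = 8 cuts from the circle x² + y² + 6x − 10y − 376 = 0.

34

The line gives x = 8. Substituting into the circle:
y² − 10y − 264 = 0
y = 22 or y = −12, giving (8, 22) and (8, −12).
|(8, 22) − (8, −12)| = √((0)² + (34)²) = 34.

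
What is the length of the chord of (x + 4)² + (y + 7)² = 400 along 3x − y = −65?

4√10

The distance from (−4, −7) to the line is 60/√10, and r² = 400.
Chord = 2√(r² − d²) = 2·√(40) = 4√10.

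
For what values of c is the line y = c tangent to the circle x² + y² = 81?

Tangency holds when the distance from the centre (0, 0) to the line equals the radius 9:
|0·0 + 1·0 − c| / √1 = 9
|c| = 9, so c = 9 or c = −9.

c = −9 or c = 9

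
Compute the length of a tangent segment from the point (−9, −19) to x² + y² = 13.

With centre O = (0, 0), |OP|² = 442 and r² = 13.
By the tangent–radius right angle, tangent length = √(|PO|² − r²) = √429.

√429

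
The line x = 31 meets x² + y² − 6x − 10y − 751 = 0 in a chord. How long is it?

2

The distance from (3, 5) to the line is 28, and r² = 785.
Chord = 2√(r² − d²) = 2·√(1) = 2.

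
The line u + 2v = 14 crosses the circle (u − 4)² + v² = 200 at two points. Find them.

(−6, 10) and (18, −2)

Express v = (14 − u)/2 and substitute into the circle:
5u² − 60u − 540 = 0  ⟹  u² − 12u − 108 = 0
u = 18 or u = −6, giving (18, −2) and (−6, 10).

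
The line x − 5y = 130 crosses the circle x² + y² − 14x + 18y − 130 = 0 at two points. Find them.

Express y = (−130 + x)/5 and substitute into the circle:
26x² − 520x + 1950 = 0  ⟹  x² − 20x + 75 = 0
x = 15 or x = 5, giving (15, −23) and (5, −25).

(5, −25) and (15, −23)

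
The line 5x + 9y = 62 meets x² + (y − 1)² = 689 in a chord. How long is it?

The distance from (0, 1) to the line is 53/√106, and r² = 689.
Chord = 2√(r² − d²) = 2·√(1325/2) = 5√106.

5√106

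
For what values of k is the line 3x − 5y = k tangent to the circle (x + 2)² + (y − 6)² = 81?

k = −36 ± 9√34

The line touches the circle iff its distance from (−2, 6) is 9:
|3·(−2) − 5·6 − k| / √34 = 9
|k − (−36)| = 9√34.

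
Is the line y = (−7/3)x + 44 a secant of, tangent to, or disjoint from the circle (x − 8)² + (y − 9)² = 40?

Substituting the line into the circle gives 58x² − 1614x + 11241 = 0.
Δ = 2604996 − 2607912 = −2916.
No real roots: the line does not meet the circle.

disjoint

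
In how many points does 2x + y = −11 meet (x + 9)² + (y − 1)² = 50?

d² = (2·(−9) + 1·1 − (−11))²/5 = 36/5; r² = 50.
Since d² < r², the line cuts the circle twice.

2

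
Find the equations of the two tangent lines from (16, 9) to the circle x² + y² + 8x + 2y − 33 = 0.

Write the tangent as mx − y + (9 − m·(16)) = 0 and set its distance from the centre to 5√2:
[m·(−20) − (−10)]² = 50(m² + 1)
7m² − 8m + 1 = 0, so m = 1/7 or m = 1.
With m = 1/7: x − 7y = −47. With m = 1: x − y = 7.

x − 7y = −47 and x − y = 7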